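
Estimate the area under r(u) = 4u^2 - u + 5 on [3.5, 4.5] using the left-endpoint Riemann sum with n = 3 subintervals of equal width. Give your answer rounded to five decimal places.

60.24074

Δu = (4.5 − 3.5)/3 = 1/3.
Left endpoints: 3.5, 23/6, 25/6.
r(3.5) = 50.5, r(23/6) = 1079/18, r(25/6) = 1265/18.
Sum = Δu · [r(3.5) + r(23/6) + r(25/6)].
Sum ≈ 60.24074.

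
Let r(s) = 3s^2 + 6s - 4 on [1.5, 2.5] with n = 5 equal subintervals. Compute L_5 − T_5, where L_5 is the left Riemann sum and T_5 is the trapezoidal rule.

-1.8

L_5 = 18.47.
T_5 = 20.27.
L_5 − T_5 = -1.8.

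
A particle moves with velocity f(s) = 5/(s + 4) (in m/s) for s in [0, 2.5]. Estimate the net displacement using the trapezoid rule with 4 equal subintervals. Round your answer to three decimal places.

2.434

Δs = (2.5 − 0)/4 = 0.625.
f(0) = 1.25, f(0.625) = 40/37, f(1.25) = 20/21, f(1.875) = 40/47, f(2.5) = 10/13.
T_4 = (Δs/2)·[f(s_0) + 2f(s_1) + 2f(s_2) + 2f(s_3) + f(s_4)].
Sum ≈ 2.434.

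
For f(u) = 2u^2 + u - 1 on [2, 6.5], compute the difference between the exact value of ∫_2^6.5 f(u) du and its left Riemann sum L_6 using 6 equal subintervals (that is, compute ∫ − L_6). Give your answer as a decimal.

Exact integral: ∫_2^6.5 f(u) du = 192.375.
L_6 = 162.84375.
Error = 192.375 − 162.84375 = 29.53125.

29.53125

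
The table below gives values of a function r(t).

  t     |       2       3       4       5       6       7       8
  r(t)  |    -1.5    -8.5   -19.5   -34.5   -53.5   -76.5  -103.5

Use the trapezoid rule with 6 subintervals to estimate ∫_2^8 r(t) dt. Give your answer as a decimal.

Δt = 1.
T_6 = (1/2)·[(-1.5) + 2·(-8.5) + 2·(-19.5) + 2·(-34.5) + 2·(-53.5) + 2·(-76.5) + (-103.5)] = -245.

-245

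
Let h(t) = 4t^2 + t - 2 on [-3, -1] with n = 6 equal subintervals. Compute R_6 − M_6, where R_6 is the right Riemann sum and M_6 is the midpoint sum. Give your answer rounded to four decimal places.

-4.7778

R_6 ≈ 21.814815.
M_6 ≈ 26.592593.
R_6 − M_6 ≈ -4.7778.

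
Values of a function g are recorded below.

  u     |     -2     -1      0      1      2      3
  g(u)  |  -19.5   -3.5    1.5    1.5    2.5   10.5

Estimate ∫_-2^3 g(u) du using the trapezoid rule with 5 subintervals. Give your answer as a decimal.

-2.5

Δu = 1.
T_5 = (1/2)·[(-19.5) + 2·(-3.5) + 2·1.5 + 2·1.5 + 2·2.5 + 10.5] = -2.5.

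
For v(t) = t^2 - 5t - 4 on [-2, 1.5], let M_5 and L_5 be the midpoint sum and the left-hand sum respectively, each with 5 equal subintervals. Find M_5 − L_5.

-7.16625

M_5 = -5.97625.
L_5 = 1.19.
M_5 − L_5 = -7.16625.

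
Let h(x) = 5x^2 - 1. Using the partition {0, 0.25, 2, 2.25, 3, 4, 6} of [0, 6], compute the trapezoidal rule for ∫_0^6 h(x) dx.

Subinterval widths: 0.25, 1.75, 0.25, 0.75, 1, 2.
h(0) = -1, h(0.25) = -0.6875, h(2) = 19, h(2.25) = 24.3125, h(3) = 44, h(4) = 79, h(6) = 179.
On each subinterval the trapezoid contributes (Δx_i/2)·[h(x_{i-1}) + h(x_i)].
Sum = 366.34375.

366.34375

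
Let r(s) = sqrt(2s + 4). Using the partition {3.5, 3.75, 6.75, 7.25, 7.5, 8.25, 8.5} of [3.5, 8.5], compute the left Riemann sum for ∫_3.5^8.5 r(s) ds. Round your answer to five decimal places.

18.57069

Subinterval widths: 0.25, 3, 0.5, 0.25, 0.75, 0.25.
Left endpoints: 3.5, 3.75, 6.75, 7.25, 7.5, 8.25.
r(3.5) ≈ 3.31662, r(3.75) ≈ 3.39116, r(6.75) ≈ 4.18330, r(7.25) ≈ 4.30116, r(7.5) ≈ 4.35890, r(8.25) ≈ 4.52769.
Sum = Σ Δs_i · r(s_i).
Sum ≈ 18.57069.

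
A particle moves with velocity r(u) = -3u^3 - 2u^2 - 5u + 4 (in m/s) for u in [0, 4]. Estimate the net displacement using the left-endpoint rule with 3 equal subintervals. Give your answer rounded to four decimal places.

Δu = (4 − 0)/3 = 4/3.
Left endpoints: 0, 4/3, 8/3.
r(0) = 4, r(4/3) = -40/3, r(8/3) = -724/9.
Sum = Δu · [r(0) + r(4/3) + r(8/3)].
Sum ≈ -119.7037.

-119.7037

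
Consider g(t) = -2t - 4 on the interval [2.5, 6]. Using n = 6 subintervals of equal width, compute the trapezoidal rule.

Δt = (6 − 2.5)/6 = 7/12.
g(2.5) = -9, g(37/12) = -61/6, g(11/3) = -34/3, g(4.25) = -12.5, g(29/6) = -41/3, g(65/12) = -89/6, g(6) = -16.
T_6 = (Δt/2)·[g(t_0) + 2g(t_1) + ... + 2g(t_{5}) + g(t_6)].
Sum = -43.75.

-43.75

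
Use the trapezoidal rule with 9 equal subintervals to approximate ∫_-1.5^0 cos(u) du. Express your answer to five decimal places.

0.99518

Δu = (0 − (-1.5))/9 = 1/6.
f(-1.5) ≈ 0.07074, f(-4/3) ≈ 0.23524, f(-7/6) ≈ 0.39322, f(-1) ≈ 0.54030, f(-5/6) ≈ 0.67241, f(-2/3) ≈ 0.78589, f(-0.5) ≈ 0.87758, f(-1/3) ≈ 0.94496, f(-1/6) ≈ 0.98614, f(0) ≈ 1.00000.
T_9 = (Δu/2)·[f(u_0) + 2f(u_1) + ... + 2f(u_{8}) + f(u_9)].
Sum ≈ 0.99518.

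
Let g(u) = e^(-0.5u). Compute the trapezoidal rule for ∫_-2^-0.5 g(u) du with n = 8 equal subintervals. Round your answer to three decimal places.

Δu = (-0.5 − (-2))/8 = 0.1875.
g(-2) ≈ 2.718, g(-1.8125) ≈ 2.475, g(-1.625) ≈ 2.254, g(-1.4375) ≈ 2.052, g(-1.25) ≈ 1.868, g(-1.0625) ≈ 1.701, g(-0.875) ≈ 1.549, g(-0.6875) ≈ 1.410, g(-0.5) ≈ 1.284.
T_8 = (Δu/2)·[g(u_0) + 2g(u_1) + ... + 2g(u_{7}) + g(u_8)].
Sum ≈ 2.871.

2.871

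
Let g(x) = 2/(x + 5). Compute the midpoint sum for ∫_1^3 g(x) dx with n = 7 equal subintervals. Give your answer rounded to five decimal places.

0.57528

Δx = (3 − 1)/7 = 2/7.
Midpoints: 8/7, 10/7, 12/7, 2, 16/7, 18/7, 20/7.
g(8/7) = 14/43, g(10/7) = 14/45, g(12/7) = 14/47, g(2) = 2/7, g(16/7) = 14/51, g(18/7) = 14/53, g(20/7) = 14/55.
Sum = Δx · [g(8/7) + g(10/7) + g(12/7) + ...].
Sum ≈ 0.57528.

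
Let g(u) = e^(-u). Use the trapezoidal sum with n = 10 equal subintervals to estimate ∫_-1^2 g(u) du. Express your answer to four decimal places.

Δu = (2 − (-1))/10 = 0.3.
g(-1) ≈ 2.7183, g(-0.7) ≈ 2.0138, g(-0.4) ≈ 1.4918, g(-0.1) ≈ 1.1052, g(0.2) ≈ 0.8187, g(0.5) ≈ 0.6065, g(0.8) ≈ 0.4493, g(1.1) ≈ 0.3329, g(1.4) ≈ 0.2466, g(1.7) ≈ 0.1827, g(2) ≈ 0.1353.
T_10 = (Δu/2)·[g(u_0) + 2g(u_1) + ... + 2g(u_{9}) + g(u_10)].
Sum ≈ 2.6023.

2.6023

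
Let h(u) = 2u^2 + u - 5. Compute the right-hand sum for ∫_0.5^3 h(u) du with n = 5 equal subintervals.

Δu = (3 − 0.5)/5 = 0.5.
Right endpoints: 1, 1.5, 2, 2.5, 3.
h(1) = -2, h(1.5) = 1, h(2) = 5, h(2.5) = 10, h(3) = 16.
Sum = Δu · [h(1) + h(1.5) + h(2) + h(2.5) + h(3)].
Sum = 15.

15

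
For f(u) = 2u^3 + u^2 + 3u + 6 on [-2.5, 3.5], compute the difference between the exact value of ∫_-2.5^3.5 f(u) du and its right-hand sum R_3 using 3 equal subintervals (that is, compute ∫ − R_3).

Exact integral: ∫_-2.5^3.5 f(u) du = 120.
R_3 = 277.
Error = 120 − 277 = -157.

-157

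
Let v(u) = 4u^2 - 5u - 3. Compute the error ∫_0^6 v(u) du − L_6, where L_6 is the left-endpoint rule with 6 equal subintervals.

53

Exact integral: ∫_0^6 v(u) du = 180.
L_6 = 127.
Error = 180 − 127 = 53.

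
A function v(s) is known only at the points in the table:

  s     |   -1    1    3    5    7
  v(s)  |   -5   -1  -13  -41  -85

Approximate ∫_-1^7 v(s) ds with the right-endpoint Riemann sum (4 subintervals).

Δs = 2.
Sum = 2·[(-1) + (-13) + (-41) + (-85)] = -280.

-280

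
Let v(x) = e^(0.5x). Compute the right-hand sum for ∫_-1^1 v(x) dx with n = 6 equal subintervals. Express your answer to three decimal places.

2.263

Δx = (1 − (-1))/6 = 1/3.
Right endpoints: -2/3, -1/3, 0, 1/3, 2/3, 1.
v(-2/3) ≈ 0.717, v(-1/3) ≈ 0.846, v(0) ≈ 1.000, v(1/3) ≈ 1.181, v(2/3) ≈ 1.396, v(1) ≈ 1.649.
Sum = Δx · [v(-2/3) + v(-1/3) + v(0) + ...].
Sum ≈ 2.263.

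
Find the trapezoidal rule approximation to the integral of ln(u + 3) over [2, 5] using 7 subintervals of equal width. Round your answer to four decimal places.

5.5872

Δu = (5 − 2)/7 = 3/7.
f(2) ≈ 1.6094, f(17/7) ≈ 1.6917, f(20/7) ≈ 1.7677, f(23/7) ≈ 1.8383, f(26/7) ≈ 1.9042, f(29/7) ≈ 1.9661, f(32/7) ≈ 2.0244, f(5) ≈ 2.0794.
T_7 = (Δu/2)·[f(u_0) + 2f(u_1) + ... + 2f(u_{6}) + f(u_7)].
Sum ≈ 5.5872.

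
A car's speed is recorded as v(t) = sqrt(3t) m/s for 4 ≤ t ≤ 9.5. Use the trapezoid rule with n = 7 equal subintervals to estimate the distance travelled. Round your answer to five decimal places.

Δt = (9.5 − 4)/7 = 11/14.
v(4) ≈ 3.46410, v(67/14) ≈ 3.78908, v(39/7) ≈ 4.08831, v(89/14) ≈ 4.36708, v(50/7) ≈ 4.62910, v(111/14) ≈ 4.87706, v(61/7) ≈ 5.11301, v(9.5) ≈ 5.33854.
T_7 = (Δt/2)·[v(t_0) + 2v(t_1) + ... + 2v(t_{6}) + v(t_7)].
Sum ≈ 24.56533.

24.56533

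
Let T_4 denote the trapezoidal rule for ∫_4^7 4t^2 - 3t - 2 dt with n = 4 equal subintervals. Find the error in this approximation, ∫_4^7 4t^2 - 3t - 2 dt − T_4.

-1.125

Exact integral: ∫_4^7 f(t) dt = 316.5.
T_4 = 317.625.
Error = 316.5 − 317.625 = -1.125.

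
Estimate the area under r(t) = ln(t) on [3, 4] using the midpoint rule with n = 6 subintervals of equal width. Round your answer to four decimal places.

Δt = (4 − 3)/6 = 1/6.
Midpoints: 37/12, 3.25, 41/12, 43/12, 3.75, 47/12.
r(37/12) ≈ 1.1260, r(3.25) ≈ 1.1787, r(41/12) ≈ 1.2287, r(43/12) ≈ 1.2763, r(3.75) ≈ 1.3218, r(47/12) ≈ 1.3652.
Sum = Δt · [r(37/12) + r(3.25) + r(41/12) + ...].
Sum ≈ 1.2494.

1.2494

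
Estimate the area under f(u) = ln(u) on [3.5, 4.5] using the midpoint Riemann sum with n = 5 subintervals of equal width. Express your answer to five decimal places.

1.38378

Δu = (4.5 − 3.5)/5 = 0.2.
Midpoints: 3.6, 3.8, 4, 4.2, 4.4.
f(3.6) ≈ 1.28093, f(3.8) ≈ 1.33500, f(4) ≈ 1.38629, f(4.2) ≈ 1.43508, f(4.4) ≈ 1.48160.
Sum = Δu · [f(3.6) + f(3.8) + f(4) + f(4.2) + f(4.4)].
Sum ≈ 1.38378.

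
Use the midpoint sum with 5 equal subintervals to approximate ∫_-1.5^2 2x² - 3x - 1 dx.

1.1725

Δx = (2 − (-1.5))/5 = 0.7.
Midpoints: -1.15, -0.45, 0.25, 0.95, 1.65.
f(-1.15) = 5.095, f(-0.45) = 0.755, f(0.25) = -1.625, f(0.95) = -2.045, f(1.65) = -0.505.
Sum = Δx · [f(-1.15) + f(-0.45) + f(0.25) + f(0.95) + f(1.65)].
Sum = 1.1725.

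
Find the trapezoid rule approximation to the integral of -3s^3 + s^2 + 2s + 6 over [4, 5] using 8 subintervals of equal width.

Δs = (5 − 4)/8 = 0.125.
f(4) = -162, f(4.125) = -91803/512, f(4.25) = -197.734375, f(4.375) = -111273/512, f(4.5) = -238.125, f(4.625) = -133199/512, f(4.75) = -283.453125, f(4.875) = -157725/512, f(5) = -334.
T_8 = (Δs/2)·[f(s_0) + 2f(s_1) + ... + 2f(s_{7}) + f(s_8)].
Sum = -241.51953125.

-241.51953125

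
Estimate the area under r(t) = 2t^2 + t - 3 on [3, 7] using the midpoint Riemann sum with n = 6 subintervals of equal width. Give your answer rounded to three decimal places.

218.370

Δt = (7 − 3)/6 = 2/3.
Midpoints: 10/3, 4, 14/3, 16/3, 6, 20/3.
r(10/3) = 203/9, r(4) = 33, r(14/3) = 407/9, r(16/3) = 533/9, r(6) = 75, r(20/3) = 833/9.
Sum = Δt · [r(10/3) + r(4) + r(14/3) + ...].
Sum ≈ 218.370.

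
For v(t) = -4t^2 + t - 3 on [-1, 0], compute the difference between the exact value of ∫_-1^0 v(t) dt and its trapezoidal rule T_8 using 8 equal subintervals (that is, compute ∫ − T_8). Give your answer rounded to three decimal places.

0.010

Exact integral: ∫_-1^0 v(t) dt ≈ -4.83333.
T_8 = -4.84375.
Error ≈ -4.83333 − (-4.84375) ≈ 0.010.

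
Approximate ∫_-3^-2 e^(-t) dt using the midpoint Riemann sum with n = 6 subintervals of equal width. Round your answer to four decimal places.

Δt = (-2 − (-3))/6 = 1/6.
Midpoints: -35/12, -2.75, -31/12, -29/12, -2.25, -25/12.
f(-35/12) ≈ 18.4796, f(-2.75) ≈ 15.6426, f(-31/12) ≈ 13.2412, f(-29/12) ≈ 11.2084, f(-2.25) ≈ 9.4877, f(-25/12) ≈ 8.0312.
Sum = Δt · [f(-35/12) + f(-2.75) + f(-31/12) + ...].
Sum ≈ 12.6818.

12.6818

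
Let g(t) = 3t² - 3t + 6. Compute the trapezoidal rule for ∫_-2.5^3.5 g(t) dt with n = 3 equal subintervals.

97.5

Δt = (3.5 − (-2.5))/3 = 2.
g(-2.5) = 32.25, g(-0.5) = 8.25, g(1.5) = 8.25, g(3.5) = 32.25.
T_3 = (Δt/2)·[g(t_0) + 2g(t_1) + 2g(t_2) + g(t_3)].
Sum = 97.5.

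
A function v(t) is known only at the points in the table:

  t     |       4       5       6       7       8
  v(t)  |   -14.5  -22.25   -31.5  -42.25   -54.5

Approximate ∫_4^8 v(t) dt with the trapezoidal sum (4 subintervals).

Δt = 1.
T_4 = (1/2)·[(-14.5) + 2·(-22.25) + 2·(-31.5) + 2·(-42.25) + (-54.5)] = -130.5.

-130.5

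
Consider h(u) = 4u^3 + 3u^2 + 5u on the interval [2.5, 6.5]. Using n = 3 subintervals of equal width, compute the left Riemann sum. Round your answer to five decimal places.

Δu = (6.5 − 2.5)/3 = 4/3.
Left endpoints: 2.5, 23/6, 31/6.
h(2.5) = 93.75, h(23/6) = 31165/108, h(31/6) = 71021/108.
Sum = Δu · [h(2.5) + h(23/6) + h(31/6)].
Sum ≈ 1386.55556.

1386.55556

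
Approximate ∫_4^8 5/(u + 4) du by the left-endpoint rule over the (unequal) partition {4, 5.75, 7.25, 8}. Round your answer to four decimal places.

Subinterval widths: 1.75, 1.5, 0.75.
Left endpoints: 4, 5.75, 7.25.
f(4) = 0.625, f(5.75) = 20/39, f(7.25) = 4/9.
Sum = Σ Δu_i · f(u_i).
Sum ≈ 2.1963.

2.1963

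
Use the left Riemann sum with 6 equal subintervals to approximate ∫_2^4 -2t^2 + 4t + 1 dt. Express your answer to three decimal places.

Δt = (4 − 2)/6 = 1/3.
Left endpoints: 2, 7/3, 8/3, 3, 10/3, 11/3.
f(2) = 1, f(7/3) = -5/9, f(8/3) = -23/9, f(3) = -5, f(10/3) = -71/9, f(11/3) = -101/9.
Sum = Δt · [f(2) + f(7/3) + f(8/3) + ...].
Sum ≈ -8.741.

-8.741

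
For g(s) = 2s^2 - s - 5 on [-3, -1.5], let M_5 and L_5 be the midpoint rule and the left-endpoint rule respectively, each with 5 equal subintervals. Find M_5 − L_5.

M_5 = 11.6025.
L_5 = 13.92.
M_5 − L_5 = -2.3175.

-2.3175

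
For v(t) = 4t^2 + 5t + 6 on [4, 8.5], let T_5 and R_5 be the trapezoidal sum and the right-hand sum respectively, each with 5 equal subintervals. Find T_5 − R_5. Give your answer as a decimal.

T_5 = 903.555.
R_5 = 1014.93.
T_5 − R_5 = -111.375.

-111.375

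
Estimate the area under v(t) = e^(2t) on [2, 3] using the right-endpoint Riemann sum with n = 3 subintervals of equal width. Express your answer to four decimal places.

238.9662

Δt = (3 − 2)/3 = 1/3.
Right endpoints: 7/3, 8/3, 3.
v(7/3) ≈ 106.3427, v(8/3) ≈ 207.1272, v(3) ≈ 403.4288.
Sum = Δt · [v(7/3) + v(8/3) + v(3)].
Sum ≈ 238.9662.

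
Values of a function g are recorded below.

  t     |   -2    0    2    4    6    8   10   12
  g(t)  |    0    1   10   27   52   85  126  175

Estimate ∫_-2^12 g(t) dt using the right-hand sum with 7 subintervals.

Δt = 2.
Sum = 2·[1 + 10 + 27 + 52 + 85 + 126 + 175] = 952.

952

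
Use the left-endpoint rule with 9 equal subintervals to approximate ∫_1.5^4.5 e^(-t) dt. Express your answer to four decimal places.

0.2493

Δt = (4.5 − 1.5)/9 = 1/3.
Left endpoints: 1.5, 11/6, 13/6, 2.5, 17/6, 19/6, 3.5, 23/6, 25/6.
f(1.5) ≈ 0.2231, f(11/6) ≈ 0.1599, f(13/6) ≈ 0.1146, f(2.5) ≈ 0.0821, f(17/6) ≈ 0.0588, f(19/6) ≈ 0.0421, f(3.5) ≈ 0.0302, f(23/6) ≈ 0.0216, f(25/6) ≈ 0.0155.
Sum = Δt · [f(1.5) + f(11/6) + f(13/6) + ...].
Sum ≈ 0.2493.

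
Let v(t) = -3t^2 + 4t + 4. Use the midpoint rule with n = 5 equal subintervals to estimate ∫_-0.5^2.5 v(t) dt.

Δt = (2.5 − (-0.5))/5 = 0.6.
Midpoints: -0.2, 0.4, 1, 1.6, 2.2.
v(-0.2) = 3.08, v(0.4) = 5.12, v(1) = 5, v(1.6) = 2.72, v(2.2) = -1.72.
Sum = Δt · [v(-0.2) + v(0.4) + v(1) + v(1.6) + v(2.2)].
Sum = 8.52.

8.52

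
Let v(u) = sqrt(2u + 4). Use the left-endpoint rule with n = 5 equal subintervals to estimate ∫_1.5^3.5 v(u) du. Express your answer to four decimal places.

5.8523

Δu = (3.5 − 1.5)/5 = 0.4.
Left endpoints: 1.5, 1.9, 2.3, 2.7, 3.1.
v(1.5) ≈ 2.6458, v(1.9) ≈ 2.7928, v(2.3) ≈ 2.9326, v(2.7) ≈ 3.0659, v(3.1) ≈ 3.1937.
Sum = Δu · [v(1.5) + v(1.9) + v(2.3) + v(2.7) + v(3.1)].
Sum ≈ 5.8523.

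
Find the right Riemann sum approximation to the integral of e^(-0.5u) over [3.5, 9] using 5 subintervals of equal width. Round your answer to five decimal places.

0.24402

Δu = (9 − 3.5)/5 = 1.1.
Right endpoints: 4.6, 5.7, 6.8, 7.9, 9.
f(4.6) ≈ 0.10026, f(5.7) ≈ 0.05784, f(6.8) ≈ 0.03337, f(7.9) ≈ 0.01925, f(9) ≈ 0.01111.
Sum = Δu · [f(4.6) + f(5.7) + f(6.8) + f(7.9) + f(9)].
Sum ≈ 0.24402.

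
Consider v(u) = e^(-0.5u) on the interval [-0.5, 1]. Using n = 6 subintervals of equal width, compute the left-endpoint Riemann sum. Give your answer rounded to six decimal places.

Δu = (1 − (-0.5))/6 = 0.25.
Left endpoints: -0.5, -0.25, 0, 0.25, 0.5, 0.75.
v(-0.5) ≈ 1.284025, v(-0.25) ≈ 1.133148, v(0) ≈ 1.000000, v(0.25) ≈ 0.882497, v(0.5) ≈ 0.778801, v(0.75) ≈ 0.687289.
Sum = Δu · [v(-0.5) + v(-0.25) + v(0) + ...].
Sum ≈ 1.441440.

1.441440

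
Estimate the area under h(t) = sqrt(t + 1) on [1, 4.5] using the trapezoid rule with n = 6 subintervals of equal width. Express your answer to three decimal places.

6.710

Δt = (4.5 − 1)/6 = 7/12.
h(1) ≈ 1.414, h(19/12) ≈ 1.607, h(13/6) ≈ 1.780, h(2.75) ≈ 1.936, h(10/3) ≈ 2.082, h(47/12) ≈ 2.217, h(4.5) ≈ 2.345.
T_6 = (Δt/2)·[h(t_0) + 2h(t_1) + ... + 2h(t_{5}) + h(t_6)].
Sum ≈ 6.710.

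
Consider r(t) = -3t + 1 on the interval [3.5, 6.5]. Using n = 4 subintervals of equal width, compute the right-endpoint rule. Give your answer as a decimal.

-45.375

Δt = (6.5 − 3.5)/4 = 0.75.
Right endpoints: 4.25, 5, 5.75, 6.5.
r(4.25) = -11.75, r(5) = -14, r(5.75) = -16.25, r(6.5) = -18.5.
Sum = Δt · [r(4.25) + r(5) + r(5.75) + r(6.5)].
Sum = -45.375.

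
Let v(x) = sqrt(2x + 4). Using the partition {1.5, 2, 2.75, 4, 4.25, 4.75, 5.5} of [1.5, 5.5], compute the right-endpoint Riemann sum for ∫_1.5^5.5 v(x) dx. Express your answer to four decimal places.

13.6817

Subinterval widths: 0.5, 0.75, 1.25, 0.25, 0.5, 0.75.
Right endpoints: 2, 2.75, 4, 4.25, 4.75, 5.5.
v(2) ≈ 2.8284, v(2.75) ≈ 3.0822, v(4) ≈ 3.4641, v(4.25) ≈ 3.5355, v(4.75) ≈ 3.6742, v(5.5) ≈ 3.8730.
Sum = Σ Δx_i · v(x_i).
Sum ≈ 13.6817.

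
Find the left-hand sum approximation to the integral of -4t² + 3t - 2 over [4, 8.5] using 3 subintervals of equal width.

Δt = (8.5 − 4)/3 = 1.5.
Left endpoints: 4, 5.5, 7.
f(4) = -54, f(5.5) = -106.5, f(7) = -177.
Sum = Δt · [f(4) + f(5.5) + f(7)].
Sum = -506.25.

-506.25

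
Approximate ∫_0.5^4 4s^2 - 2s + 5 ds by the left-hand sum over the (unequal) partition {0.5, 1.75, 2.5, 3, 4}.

64.0625

Subinterval widths: 1.25, 0.75, 0.5, 1.
Left endpoints: 0.5, 1.75, 2.5, 3.
f(0.5) = 5, f(1.75) = 13.75, f(2.5) = 25, f(3) = 35.
Sum = Σ Δs_i · f(s_i).
Sum = 64.0625.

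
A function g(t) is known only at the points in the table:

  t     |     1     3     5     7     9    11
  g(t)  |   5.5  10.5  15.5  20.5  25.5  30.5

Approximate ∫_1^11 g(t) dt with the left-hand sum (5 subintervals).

155

Δt = 2.
Sum = 2·[5.5 + 10.5 + 15.5 + 20.5 + 25.5] = 155.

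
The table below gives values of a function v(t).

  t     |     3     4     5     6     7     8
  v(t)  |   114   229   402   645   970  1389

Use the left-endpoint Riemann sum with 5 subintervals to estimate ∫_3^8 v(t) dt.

2360

Δt = 1.
Sum = 1·[114 + 229 + 402 + 645 + 970] = 2360.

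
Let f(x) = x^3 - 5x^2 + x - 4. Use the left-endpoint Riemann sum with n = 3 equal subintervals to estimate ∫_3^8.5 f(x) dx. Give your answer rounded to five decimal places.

Δx = (8.5 − 3)/3 = 11/6.
Left endpoints: 3, 29/6, 20/3.
f(3) = -19, f(29/6) = -661/216, f(20/3) = 2072/27.
Sum = Δx · [f(3) + f(29/6) + f(20/3)].
Sum ≈ 100.24769.

100.24769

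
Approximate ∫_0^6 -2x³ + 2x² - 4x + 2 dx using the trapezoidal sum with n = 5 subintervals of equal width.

-587.04

Δx = (6 − 0)/5 = 1.2.
f(0) = 2, f(1.2) = -3.376, f(2.4) = -23.728, f(3.6) = -79.792, f(4.8) = -192.304, f(6) = -382.
T_5 = (Δx/2)·[f(x_0) + 2f(x_1) + ... + 2f(x_{4}) + f(x_5)].
Sum = -587.04.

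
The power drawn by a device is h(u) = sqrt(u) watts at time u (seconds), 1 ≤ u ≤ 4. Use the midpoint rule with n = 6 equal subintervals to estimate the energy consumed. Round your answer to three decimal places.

Δu = (4 − 1)/6 = 0.5.
Midpoints: 1.25, 1.75, 2.25, 2.75, 3.25, 3.75.
h(1.25) ≈ 1.118, h(1.75) ≈ 1.323, h(2.25) ≈ 1.500, h(2.75) ≈ 1.658, h(3.25) ≈ 1.803, h(3.75) ≈ 1.936.
Sum = Δu · [h(1.25) + h(1.75) + h(2.25) + ...].
Sum ≈ 4.669.

4.669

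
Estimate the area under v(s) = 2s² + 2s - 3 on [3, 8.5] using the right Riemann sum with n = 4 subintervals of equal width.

Δs = (8.5 − 3)/4 = 1.375.
Right endpoints: 4.375, 5.75, 7.125, 8.5.
v(4.375) = 44.03125, v(5.75) = 74.625, v(7.125) = 112.78125, v(8.5) = 158.5.
Sum = Δs · [v(4.375) + v(5.75) + v(7.125) + v(8.5)].
Sum = 536.1640625.

536.1640625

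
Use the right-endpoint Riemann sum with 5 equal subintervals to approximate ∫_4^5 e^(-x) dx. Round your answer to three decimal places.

Δx = (5 − 4)/5 = 0.2.
Right endpoints: 4.2, 4.4, 4.6, 4.8, 5.
f(4.2) ≈ 0.015, f(4.4) ≈ 0.012, f(4.6) ≈ 0.010, f(4.8) ≈ 0.008, f(5) ≈ 0.007.
Sum = Δx · [f(4.2) + f(4.4) + f(4.6) + f(4.8) + f(5)].
Sum ≈ 0.010.

0.010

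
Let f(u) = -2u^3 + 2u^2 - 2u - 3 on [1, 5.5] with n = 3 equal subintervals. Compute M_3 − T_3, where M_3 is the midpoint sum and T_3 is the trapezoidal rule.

M_3 = -374.765625.
T_3 = -419.0625.
M_3 − T_3 = 44.296875.

44.296875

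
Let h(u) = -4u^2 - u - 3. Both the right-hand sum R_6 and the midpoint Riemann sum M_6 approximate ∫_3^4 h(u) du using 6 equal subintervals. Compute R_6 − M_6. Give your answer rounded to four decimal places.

R_6 ≈ -58.268519.
M_6 ≈ -55.824074.
R_6 − M_6 ≈ -2.4444.

-2.4444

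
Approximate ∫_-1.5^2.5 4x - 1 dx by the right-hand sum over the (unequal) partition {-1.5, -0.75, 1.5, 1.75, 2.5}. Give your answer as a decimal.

Subinterval widths: 0.75, 2.25, 0.25, 0.75.
Right endpoints: -0.75, 1.5, 1.75, 2.5.
f(-0.75) = -4, f(1.5) = 5, f(1.75) = 6, f(2.5) = 9.
Sum = Σ Δx_i · f(x_i).
Sum = 16.5.

16.5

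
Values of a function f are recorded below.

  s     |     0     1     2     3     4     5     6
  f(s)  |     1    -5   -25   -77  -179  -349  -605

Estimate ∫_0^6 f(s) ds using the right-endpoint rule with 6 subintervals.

-1240

Δs = 1.
Sum = 1·[(-5) + (-25) + (-77) + (-179) + (-349) + (-605)] = -1240.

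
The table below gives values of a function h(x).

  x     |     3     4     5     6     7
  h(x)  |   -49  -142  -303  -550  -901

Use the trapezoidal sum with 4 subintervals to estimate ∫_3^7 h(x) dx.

Δx = 1.
T_4 = (1/2)·[(-49) + 2·(-142) + 2·(-303) + 2·(-550) + (-901)] = -1470.

-1470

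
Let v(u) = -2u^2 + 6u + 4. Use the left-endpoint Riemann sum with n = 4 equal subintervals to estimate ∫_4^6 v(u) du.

-26.5

Δu = (6 − 4)/4 = 0.5.
Left endpoints: 4, 4.5, 5, 5.5.
v(4) = -4, v(4.5) = -9.5, v(5) = -16, v(5.5) = -23.5.
Sum = Δu · [v(4) + v(4.5) + v(5) + v(5.5)].
Sum = -26.5.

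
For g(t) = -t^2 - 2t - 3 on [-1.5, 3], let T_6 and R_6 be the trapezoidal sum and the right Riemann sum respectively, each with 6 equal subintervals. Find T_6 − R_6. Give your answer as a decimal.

5.90625

T_6 = -30.796875.
R_6 = -36.703125.
T_6 − R_6 = 5.90625.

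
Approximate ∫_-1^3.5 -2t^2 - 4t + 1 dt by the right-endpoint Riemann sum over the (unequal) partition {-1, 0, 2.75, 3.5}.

-96.21875

Subinterval widths: 1, 2.75, 0.75.
Right endpoints: 0, 2.75, 3.5.
f(0) = 1, f(2.75) = -25.125, f(3.5) = -37.5.
Sum = Σ Δt_i · f(t_i).
Sum = -96.21875.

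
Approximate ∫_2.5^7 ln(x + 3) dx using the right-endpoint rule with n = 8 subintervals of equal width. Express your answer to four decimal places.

Δx = (7 − 2.5)/8 = 0.5625.
Right endpoints: 3.0625, 3.625, 4.1875, 4.75, 5.3125, 5.875, 6.4375, 7.
f(3.0625) ≈ 1.8021, f(3.625) ≈ 1.8909, f(4.1875) ≈ 1.9723, f(4.75) ≈ 2.0477, f(5.3125) ≈ 2.1178, f(5.875) ≈ 2.1832, f(6.4375) ≈ 2.2447, f(7) ≈ 2.3026.
Sum = Δx · [f(3.0625) + f(3.625) + f(4.1875) + ...].
Sum ≈ 9.3157.

9.3157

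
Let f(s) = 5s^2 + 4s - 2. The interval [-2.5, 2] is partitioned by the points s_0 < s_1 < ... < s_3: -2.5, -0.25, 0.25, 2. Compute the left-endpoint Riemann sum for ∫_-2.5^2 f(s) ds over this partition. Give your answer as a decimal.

Subinterval widths: 2.25, 0.5, 1.75.
Left endpoints: -2.5, -0.25, 0.25.
f(-2.5) = 19.25, f(-0.25) = -2.6875, f(0.25) = -0.6875.
Sum = Σ Δs_i · f(s_i).
Sum = 40.765625.

40.765625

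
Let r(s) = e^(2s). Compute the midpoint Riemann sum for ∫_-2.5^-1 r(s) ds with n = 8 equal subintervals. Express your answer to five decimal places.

Δs = (-1 − (-2.5))/8 = 0.1875.
Midpoints: -2.40625, -2.21875, -2.03125, -1.84375, -1.65625, -1.46875, -1.28125, -1.09375.
r(-2.40625) ≈ 0.00813, r(-2.21875) ≈ 0.01183, r(-2.03125) ≈ 0.01721, r(-1.84375) ≈ 0.02503, r(-1.65625) ≈ 0.03642, r(-1.46875) ≈ 0.05300, r(-1.28125) ≈ 0.07711, r(-1.09375) ≈ 0.11220.
Sum = Δs · [r(-2.40625) + r(-2.21875) + r(-2.03125) + ...].
Sum ≈ 0.06392.

0.06392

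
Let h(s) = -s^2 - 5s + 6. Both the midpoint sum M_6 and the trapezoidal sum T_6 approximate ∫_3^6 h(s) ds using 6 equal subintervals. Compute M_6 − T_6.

M_6 = -112.4375.
T_6 = -112.625.
M_6 − T_6 = 0.1875.

0.1875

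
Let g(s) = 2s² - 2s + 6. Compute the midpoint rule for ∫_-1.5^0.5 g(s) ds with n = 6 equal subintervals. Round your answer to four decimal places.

16.2963

Δs = (0.5 − (-1.5))/6 = 1/3.
Midpoints: -4/3, -1, -2/3, -1/3, 0, 1/3.
g(-4/3) = 110/9, g(-1) = 10, g(-2/3) = 74/9, g(-1/3) = 62/9, g(0) = 6, g(1/3) = 50/9.
Sum = Δs · [g(-4/3) + g(-1) + g(-2/3) + ...].
Sum ≈ 16.2963.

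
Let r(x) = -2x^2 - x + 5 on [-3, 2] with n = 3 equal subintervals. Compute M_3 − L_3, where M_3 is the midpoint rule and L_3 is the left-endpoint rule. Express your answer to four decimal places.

M_3 ≈ 6.481481.
L_3 ≈ -4.629630.
M_3 − L_3 ≈ 11.1111.

11.1111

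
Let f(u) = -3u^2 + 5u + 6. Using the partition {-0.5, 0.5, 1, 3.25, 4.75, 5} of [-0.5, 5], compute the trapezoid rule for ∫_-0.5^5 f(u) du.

Subinterval widths: 1, 0.5, 2.25, 1.5, 0.25.
f(-0.5) = 2.75, f(0.5) = 7.75, f(1) = 8, f(3.25) = -9.4375, f(4.75) = -37.9375, f(5) = -44.
On each subinterval the trapezoid contributes (Δu_i/2)·[f(u_{i-1}) + f(u_i)].
Sum = -38.203125.

-38.203125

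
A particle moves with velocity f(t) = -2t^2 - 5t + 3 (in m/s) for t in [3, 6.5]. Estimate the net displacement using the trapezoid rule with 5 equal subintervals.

-238.28

Δt = (6.5 − 3)/5 = 0.7.
f(3) = -30, f(3.7) = -42.88, f(4.4) = -57.72, f(5.1) = -74.52, f(5.8) = -93.28, f(6.5) = -114.
T_5 = (Δt/2)·[f(t_0) + 2f(t_1) + ... + 2f(t_{4}) + f(t_5)].
Sum = -238.28.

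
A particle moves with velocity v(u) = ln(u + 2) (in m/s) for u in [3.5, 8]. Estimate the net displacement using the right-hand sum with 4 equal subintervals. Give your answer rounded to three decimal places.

9.477

Δu = (8 − 3.5)/4 = 1.125.
Right endpoints: 4.625, 5.75, 6.875, 8.
v(4.625) ≈ 1.891, v(5.75) ≈ 2.048, v(6.875) ≈ 2.183, v(8) ≈ 2.303.
Sum = Δu · [v(4.625) + v(5.75) + v(6.875) + v(8)].
Sum ≈ 9.477.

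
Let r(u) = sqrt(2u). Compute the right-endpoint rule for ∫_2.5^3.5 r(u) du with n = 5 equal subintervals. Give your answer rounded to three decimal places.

Δu = (3.5 − 2.5)/5 = 0.2.
Right endpoints: 2.7, 2.9, 3.1, 3.3, 3.5.
r(2.7) ≈ 2.324, r(2.9) ≈ 2.408, r(3.1) ≈ 2.490, r(3.3) ≈ 2.569, r(3.5) ≈ 2.646.
Sum = Δu · [r(2.7) + r(2.9) + r(3.1) + r(3.3) + r(3.5)].
Sum ≈ 2.487.

2.487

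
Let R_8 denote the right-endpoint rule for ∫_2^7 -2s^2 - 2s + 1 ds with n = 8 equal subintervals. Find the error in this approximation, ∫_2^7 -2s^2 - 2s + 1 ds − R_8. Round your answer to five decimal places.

Exact integral: ∫_2^7 f(s) ds ≈ -263.3333333.
R_8 = -295.234375.
Error ≈ -263.3333333 − (-295.234375) ≈ 31.90104.

31.90104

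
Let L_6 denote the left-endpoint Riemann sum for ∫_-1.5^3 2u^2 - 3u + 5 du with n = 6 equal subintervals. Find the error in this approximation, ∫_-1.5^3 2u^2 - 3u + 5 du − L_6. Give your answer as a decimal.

-0.84375

Exact integral: ∫_-1.5^3 f(u) du = 32.625.
L_6 = 33.46875.
Error = 32.625 − 33.46875 = -0.84375.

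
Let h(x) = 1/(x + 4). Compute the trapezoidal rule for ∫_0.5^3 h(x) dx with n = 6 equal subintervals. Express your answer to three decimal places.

0.442

Δx = (3 − 0.5)/6 = 5/12.
h(0.5) = 2/9, h(11/12) = 12/59, h(4/3) = 0.1875, h(1.75) = 4/23, h(13/6) = 6/37, h(31/12) = 12/79, h(3) = 1/7.
T_6 = (Δx/2)·[h(x_0) + 2h(x_1) + ... + 2h(x_{5}) + h(x_6)].
Sum ≈ 0.442.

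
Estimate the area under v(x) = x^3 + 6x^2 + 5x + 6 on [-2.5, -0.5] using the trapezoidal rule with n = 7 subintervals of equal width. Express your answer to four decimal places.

18.2908

Δx = (-0.5 − (-2.5))/7 = 2/7.
v(-2.5) = 15.375, v(-31/14) = 37017/2744, v(-27/14) = 31557/2744, v(-23/14) = 26193/2744, v(-19/14) = 21309/2744, v(-15/14) = 17289/2744, v(-11/14) = 14517/2744, v(-0.5) = 4.875.
T_7 = (Δx/2)·[v(x_0) + 2v(x_1) + ... + 2v(x_{6}) + v(x_7)].
Sum ≈ 18.2908.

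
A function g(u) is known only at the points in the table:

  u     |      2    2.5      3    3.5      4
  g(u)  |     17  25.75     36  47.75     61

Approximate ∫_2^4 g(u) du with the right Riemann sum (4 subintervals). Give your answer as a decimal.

Δu = 0.5.
Sum = 0.5·[25.75 + 36 + 47.75 + 61] = 85.25.

85.25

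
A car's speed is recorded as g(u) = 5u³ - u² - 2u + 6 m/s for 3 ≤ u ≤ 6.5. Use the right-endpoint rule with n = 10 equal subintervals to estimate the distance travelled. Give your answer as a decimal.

Δu = (6.5 − 3)/10 = 0.35.
Right endpoints: 3.35, 3.7, 4.05, 4.4, 4.75, 5.1, 5.45, 5.8, 6.15, 6.5.
g(3.35) = 176.054375, g(3.7) = 238.175, g(4.05) = 313.648125, g(4.4) = 403.76, g(4.75) = 509.796875, g(5.1) = 633.045, g(5.45) = 774.790625, g(5.8) = 936.32, g(6.15) = 1118.919375, g(6.5) = 1323.875.
Sum = Δu · [g(3.35) + g(3.7) + g(4.05) + ...].
Sum = 2249.93453125.

2249.93453125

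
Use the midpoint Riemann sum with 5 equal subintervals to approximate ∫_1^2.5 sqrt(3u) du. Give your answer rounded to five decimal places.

3.41084

Δu = (2.5 − 1)/5 = 0.3.
Midpoints: 1.15, 1.45, 1.75, 2.05, 2.35.
f(1.15) ≈ 1.85742, f(1.45) ≈ 2.08567, f(1.75) ≈ 2.29129, f(2.05) ≈ 2.47992, f(2.35) ≈ 2.65518.
Sum = Δu · [f(1.15) + f(1.45) + f(1.75) + f(2.05) + f(2.35)].
Sum ≈ 3.41084.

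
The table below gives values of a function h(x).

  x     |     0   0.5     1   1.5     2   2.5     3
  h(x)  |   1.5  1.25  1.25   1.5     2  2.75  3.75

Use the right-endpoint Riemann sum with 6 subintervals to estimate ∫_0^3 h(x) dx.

Δx = 0.5.
Sum = 0.5·[1.25 + 1.25 + 1.5 + 2 + 2.75 + 3.75] = 6.25.

6.25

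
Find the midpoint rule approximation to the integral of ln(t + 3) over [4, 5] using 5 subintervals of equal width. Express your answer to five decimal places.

Δt = (5 − 4)/5 = 0.2.
Midpoints: 4.1, 4.3, 4.5, 4.7, 4.9.
f(4.1) ≈ 1.96009, f(4.3) ≈ 1.98787, f(4.5) ≈ 2.01490, f(4.7) ≈ 2.04122, f(4.9) ≈ 2.06686.
Sum = Δt · [f(4.1) + f(4.3) + f(4.5) + f(4.7) + f(4.9)].
Sum ≈ 2.01419.

2.01419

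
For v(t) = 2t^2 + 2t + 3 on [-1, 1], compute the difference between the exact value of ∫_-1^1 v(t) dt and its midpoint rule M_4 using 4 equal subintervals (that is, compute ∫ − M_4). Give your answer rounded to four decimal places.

0.0833

Exact integral: ∫_-1^1 v(t) dt ≈ 7.333333.
M_4 = 7.25.
Error ≈ 7.333333 − 7.25 ≈ 0.0833.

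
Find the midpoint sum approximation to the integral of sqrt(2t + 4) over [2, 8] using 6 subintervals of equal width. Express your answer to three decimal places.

Δt = (8 − 2)/6 = 1.
Midpoints: 2.5, 3.5, 4.5, 5.5, 6.5, 7.5.
f(2.5) ≈ 3.000, f(3.5) ≈ 3.317, f(4.5) ≈ 3.606, f(5.5) ≈ 3.873, f(6.5) ≈ 4.123, f(7.5) ≈ 4.359.
Sum = Δt · [f(2.5) + f(3.5) + f(4.5) + ...].
Sum ≈ 22.277.

22.277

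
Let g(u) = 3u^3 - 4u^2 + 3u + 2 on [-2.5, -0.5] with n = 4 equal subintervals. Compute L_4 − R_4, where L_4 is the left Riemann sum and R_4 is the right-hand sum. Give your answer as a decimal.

L_4 = -75.5.
R_4 = -37.25.
L_4 − R_4 = -38.25.

-38.25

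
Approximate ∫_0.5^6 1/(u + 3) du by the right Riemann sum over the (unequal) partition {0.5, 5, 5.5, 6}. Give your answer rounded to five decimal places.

0.67688

Subinterval widths: 4.5, 0.5, 0.5.
Right endpoints: 5, 5.5, 6.
f(5) = 0.125, f(5.5) = 2/17, f(6) = 1/9.
Sum = Σ Δu_i · f(u_i).
Sum ≈ 0.67688.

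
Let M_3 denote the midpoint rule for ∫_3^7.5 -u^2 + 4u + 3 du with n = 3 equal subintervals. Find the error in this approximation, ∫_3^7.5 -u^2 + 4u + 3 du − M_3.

Exact integral: ∫_3^7.5 f(u) du = -23.625.
M_3 = -22.78125.
Error = -23.625 − (-22.78125) = -0.84375.

-0.84375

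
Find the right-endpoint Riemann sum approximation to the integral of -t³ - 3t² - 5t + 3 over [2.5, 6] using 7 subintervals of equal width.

-657.5625

Δt = (6 − 2.5)/7 = 0.5.
Right endpoints: 3, 3.5, 4, 4.5, 5, 5.5, 6.
f(3) = -66, f(3.5) = -94.125, f(4) = -129, f(4.5) = -171.375, f(5) = -222, f(5.5) = -281.625, f(6) = -351.
Sum = Δt · [f(3) + f(3.5) + f(4) + ...].
Sum = -657.5625.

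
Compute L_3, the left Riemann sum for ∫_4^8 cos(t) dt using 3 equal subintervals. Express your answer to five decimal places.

Δt = (8 − 4)/3 = 4/3.
Left endpoints: 4, 16/3, 20/3.
f(4) ≈ -0.65364, f(16/3) ≈ 0.58180, f(20/3) ≈ 0.92737.
Sum = Δt · [f(4) + f(16/3) + f(20/3)].
Sum ≈ 1.14070.

1.14070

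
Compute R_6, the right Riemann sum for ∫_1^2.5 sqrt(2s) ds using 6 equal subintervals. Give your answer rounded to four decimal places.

2.8854

Δs = (2.5 − 1)/6 = 0.25.
Right endpoints: 1.25, 1.5, 1.75, 2, 2.25, 2.5.
f(1.25) ≈ 1.5811, f(1.5) ≈ 1.7321, f(1.75) ≈ 1.8708, f(2) ≈ 2.0000, f(2.25) ≈ 2.1213, f(2.5) ≈ 2.2361.
Sum = Δs · [f(1.25) + f(1.5) + f(1.75) + ...].
Sum ≈ 2.8854.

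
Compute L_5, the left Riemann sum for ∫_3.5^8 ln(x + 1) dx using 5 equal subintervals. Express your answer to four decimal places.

8.1873

Δx = (8 − 3.5)/5 = 0.9.
Left endpoints: 3.5, 4.4, 5.3, 6.2, 7.1.
f(3.5) ≈ 1.5041, f(4.4) ≈ 1.6864, f(5.3) ≈ 1.8405, f(6.2) ≈ 1.9741, f(7.1) ≈ 2.0919.
Sum = Δx · [f(3.5) + f(4.4) + f(5.3) + f(6.2) + f(7.1)].
Sum ≈ 8.1873.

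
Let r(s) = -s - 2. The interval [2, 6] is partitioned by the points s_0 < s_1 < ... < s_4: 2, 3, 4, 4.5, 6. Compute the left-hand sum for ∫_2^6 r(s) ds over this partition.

-21.75

Subinterval widths: 1, 1, 0.5, 1.5.
Left endpoints: 2, 3, 4, 4.5.
r(2) = -4, r(3) = -5, r(4) = -6, r(4.5) = -6.5.
Sum = Σ Δs_i · r(s_i).
Sum = -21.75.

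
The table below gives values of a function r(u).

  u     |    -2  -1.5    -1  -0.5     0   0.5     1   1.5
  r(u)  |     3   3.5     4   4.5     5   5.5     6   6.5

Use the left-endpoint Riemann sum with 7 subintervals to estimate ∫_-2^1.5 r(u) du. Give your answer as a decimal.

Δu = 0.5.
Sum = 0.5·[3 + 3.5 + 4 + 4.5 + 5 + 5.5 + 6] = 15.75.

15.75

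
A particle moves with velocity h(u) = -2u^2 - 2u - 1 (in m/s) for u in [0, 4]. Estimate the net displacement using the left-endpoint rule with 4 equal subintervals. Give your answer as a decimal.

-44

Δu = (4 − 0)/4 = 1.
Left endpoints: 0, 1, 2, 3.
h(0) = -1, h(1) = -5, h(2) = -13, h(3) = -25.
Sum = Δu · [h(0) + h(1) + h(2) + h(3)].
Sum = -44.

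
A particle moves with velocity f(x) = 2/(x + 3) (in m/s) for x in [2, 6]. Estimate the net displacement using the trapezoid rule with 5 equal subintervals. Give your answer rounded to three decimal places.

Δx = (6 − 2)/5 = 0.8.
f(2) = 0.4, f(2.8) = 10/29, f(3.6) = 10/33, f(4.4) = 10/37, f(5.2) = 10/41, f(6) = 2/9.
T_5 = (Δx/2)·[f(x_0) + 2f(x_1) + ... + 2f(x_{4}) + f(x_5)].
Sum ≈ 1.179.

1.179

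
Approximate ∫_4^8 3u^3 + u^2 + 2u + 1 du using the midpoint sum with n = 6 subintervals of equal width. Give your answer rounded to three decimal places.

3073.185

Δu = (8 − 4)/6 = 2/3.
Midpoints: 13/3, 5, 17/3, 19/3, 7, 23/3.
f(13/3) = 2453/9, f(5) = 411, f(17/3) = 1771/3, f(19/3) = 7343/9, f(7) = 1093, f(23/3) = 1427.
Sum = Δu · [f(13/3) + f(5) + f(17/3) + ...].
Sum ≈ 3073.185.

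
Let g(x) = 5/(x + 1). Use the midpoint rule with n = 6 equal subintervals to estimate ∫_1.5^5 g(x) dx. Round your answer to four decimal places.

4.3681

Δx = (5 − 1.5)/6 = 7/12.
Midpoints: 43/24, 2.375, 71/24, 85/24, 4.125, 113/24.
g(43/24) = 120/67, g(2.375) = 40/27, g(71/24) = 24/19, g(85/24) = 120/109, g(4.125) = 40/41, g(113/24) = 120/137.
Sum = Δx · [g(43/24) + g(2.375) + g(71/24) + ...].
Sum ≈ 4.3681.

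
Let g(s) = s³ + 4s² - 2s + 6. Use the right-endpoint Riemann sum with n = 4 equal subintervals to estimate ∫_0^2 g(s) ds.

28.25

Δs = (2 − 0)/4 = 0.5.
Right endpoints: 0.5, 1, 1.5, 2.
g(0.5) = 6.125, g(1) = 9, g(1.5) = 15.375, g(2) = 26.
Sum = Δs · [g(0.5) + g(1) + g(1.5) + g(2)].
Sum = 28.25.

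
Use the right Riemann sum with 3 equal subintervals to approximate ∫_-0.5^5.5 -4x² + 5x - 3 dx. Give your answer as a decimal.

-271

Δx = (5.5 − (-0.5))/3 = 2.
Right endpoints: 1.5, 3.5, 5.5.
f(1.5) = -4.5, f(3.5) = -34.5, f(5.5) = -96.5.
Sum = Δx · [f(1.5) + f(3.5) + f(5.5)].
Sum = -271.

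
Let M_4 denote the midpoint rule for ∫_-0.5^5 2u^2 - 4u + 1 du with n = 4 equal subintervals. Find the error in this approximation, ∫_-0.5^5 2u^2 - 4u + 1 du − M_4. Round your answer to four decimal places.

Exact integral: ∫_-0.5^5 f(u) du ≈ 39.416667.
M_4 = 37.68359375.
Error ≈ 39.416667 − 37.68359375 ≈ 1.7331.

1.7331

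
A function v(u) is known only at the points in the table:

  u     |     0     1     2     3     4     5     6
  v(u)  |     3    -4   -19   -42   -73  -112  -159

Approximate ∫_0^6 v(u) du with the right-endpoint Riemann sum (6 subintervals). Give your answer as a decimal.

Δu = 1.
Sum = 1·[(-4) + (-19) + (-42) + (-73) + (-112) + (-159)] = -409.

-409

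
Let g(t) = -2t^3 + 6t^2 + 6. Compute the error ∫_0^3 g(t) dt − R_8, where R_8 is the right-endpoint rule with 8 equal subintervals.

0.2109375

Exact integral: ∫_0^3 g(t) dt = 31.5.
R_8 = 31.2890625.
Error = 31.5 − 31.2890625 = 0.2109375.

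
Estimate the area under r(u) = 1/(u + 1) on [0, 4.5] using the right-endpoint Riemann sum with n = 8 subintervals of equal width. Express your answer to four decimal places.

Δu = (4.5 − 0)/8 = 0.5625.
Right endpoints: 0.5625, 1.125, 1.6875, 2.25, 2.8125, 3.375, 3.9375, 4.5.
r(0.5625) = 0.64, r(1.125) = 8/17, r(1.6875) = 16/43, r(2.25) = 4/13, r(2.8125) = 16/61, r(3.375) = 8/35, r(3.9375) = 16/79, r(4.5) = 2/11.
Sum = Δu · [r(0.5625) + r(1.125) + r(1.6875) + ...].
Sum ≈ 1.4994.

1.4994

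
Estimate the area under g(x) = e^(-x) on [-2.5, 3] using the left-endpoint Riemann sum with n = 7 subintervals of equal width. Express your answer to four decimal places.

17.5170

Δx = (3 − (-2.5))/7 = 11/14.
Left endpoints: -2.5, -12/7, -13/14, -1/7, 9/14, 10/7, 31/14.
g(-2.5) ≈ 12.1825, g(-12/7) ≈ 5.5527, g(-13/14) ≈ 2.5309, g(-1/7) ≈ 1.1536, g(9/14) ≈ 0.5258, g(10/7) ≈ 0.2397, g(31/14) ≈ 0.1092.
Sum = Δx · [g(-2.5) + g(-12/7) + g(-13/14) + ...].
Sum ≈ 17.5170.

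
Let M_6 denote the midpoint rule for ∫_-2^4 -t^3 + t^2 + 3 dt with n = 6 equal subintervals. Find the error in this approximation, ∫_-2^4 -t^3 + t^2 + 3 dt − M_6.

Exact integral: ∫_-2^4 f(t) dt = -18.
M_6 = -17.
Error = -18 − (-17) = -1.

-1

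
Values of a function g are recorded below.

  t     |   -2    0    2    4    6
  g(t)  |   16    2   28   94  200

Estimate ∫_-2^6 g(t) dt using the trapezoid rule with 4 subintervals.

Δt = 2.
T_4 = (2/2)·[16 + 2·2 + 2·28 + 2·94 + 200] = 464.

464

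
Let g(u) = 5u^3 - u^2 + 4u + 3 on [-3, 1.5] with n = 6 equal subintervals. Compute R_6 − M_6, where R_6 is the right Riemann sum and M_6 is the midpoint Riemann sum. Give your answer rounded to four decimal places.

58.4824

R_6 = -43.98046875.
M_6 ≈ -102.462891.
R_6 − M_6 ≈ 58.4824.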